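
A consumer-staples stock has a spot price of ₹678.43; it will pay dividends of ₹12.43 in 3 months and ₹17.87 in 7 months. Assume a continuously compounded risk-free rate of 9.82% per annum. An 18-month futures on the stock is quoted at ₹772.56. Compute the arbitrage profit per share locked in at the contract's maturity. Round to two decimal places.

PV(dividends) I = 12.43·e^(−0.0982·3/12) + 17.87·e^(−0.0982·7/12) = 29.0037
Fair futures F* = (S − I)·e^(rT) = (678.43 − 29.0037)·e^0.147300 = 649.4263 × 1.158702 = 752.4916
Market ₹772.56 > fair 752.4916: forward overpriced → cash-and-carry (borrow at r, buy the stock and collect the dividends, short the forward).
Profit at T = |F_mkt − F*| = |772.56 − 752.4916| = ₹20.07 per share

₹20.07 per share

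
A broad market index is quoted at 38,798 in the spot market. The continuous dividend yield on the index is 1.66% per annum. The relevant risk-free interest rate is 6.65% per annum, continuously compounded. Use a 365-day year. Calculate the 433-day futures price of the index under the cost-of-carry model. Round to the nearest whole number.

41,164

F = S·e^((r − q)T) = 38798 · e^((0.0665 − 0.0166) × 433/365)
= 38798 · e^0.059196 = 38798 × 1.060983
F = 41,164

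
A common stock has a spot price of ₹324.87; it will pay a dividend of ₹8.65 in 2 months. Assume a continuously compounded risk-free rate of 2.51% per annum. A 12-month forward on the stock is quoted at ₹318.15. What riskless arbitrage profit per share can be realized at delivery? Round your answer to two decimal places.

PV(dividends) I = 8.65·e^(−0.0251·2/12) = 8.6139
Fair forward F* = (S − I)·e^(rT) = (324.87 − 8.6139)·e^0.025100 = 316.2561 × 1.025418 = 324.2947
Market ₹318.15 < fair 324.2947: forward underpriced → reverse cash-and-carry (short the stock, invest proceeds at r, pay the dividends, go long the forward).
Profit at T = |F_mkt − F*| = |318.15 − 324.2947| = ₹6.14 per share

₹6.14 per share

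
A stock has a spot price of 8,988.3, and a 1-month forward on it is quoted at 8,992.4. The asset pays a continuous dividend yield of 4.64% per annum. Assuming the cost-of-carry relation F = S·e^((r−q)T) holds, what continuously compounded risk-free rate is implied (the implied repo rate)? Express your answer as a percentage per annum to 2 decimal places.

5.19%

From F = S·e^((r−q)T): (r − q) = ln(F/S)/T
ln(8992.4/8988.3) = ln(1.000456) = 0.000456
(r − q) = 0.000456 / (1/12) = 0.005472
r = ln(F/S)/T + q = 0.005472 + 0.0464 = 0.051872
r = 5.19%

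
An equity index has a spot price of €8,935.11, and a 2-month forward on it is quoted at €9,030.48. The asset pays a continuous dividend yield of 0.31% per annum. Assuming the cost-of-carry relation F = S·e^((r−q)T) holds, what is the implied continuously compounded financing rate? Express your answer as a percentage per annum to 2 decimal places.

From F = S·e^((r−q)T): (r − q) = ln(F/S)/T
ln(9030.48/8935.11) = ln(1.010674) = 0.010617
(r − q) = 0.010617 / (2/12) = 0.063702
r = ln(F/S)/T + q = 0.063702 + 0.0031 = 0.066802
r = 6.68%

6.68%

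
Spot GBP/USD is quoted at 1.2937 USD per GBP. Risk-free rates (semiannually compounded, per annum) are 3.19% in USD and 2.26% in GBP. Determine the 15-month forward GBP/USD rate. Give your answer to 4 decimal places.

1.3086

By covered interest parity, F = S · (1+r_USD/2)^(2T) / (1+r_GBP/2)^(2T)
= 1.2937 × 1.040353 / 1.028490 = 1.2937 × 1.011534
F = 1.3086 USD per GBP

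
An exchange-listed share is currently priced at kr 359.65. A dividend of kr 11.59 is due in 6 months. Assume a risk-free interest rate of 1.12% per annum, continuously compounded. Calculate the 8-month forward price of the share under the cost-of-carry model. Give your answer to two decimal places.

PV(dividends) I = 11.59·e^(−0.0112·6/12)
I = 11.5253
F = (S − I)·e^(rT) = (359.65 − 11.5253) · e^(0.0112·8/12)
= 348.1247 · e^0.007467 = 348.1247 × 1.007495 = kr 350.73

kr 350.73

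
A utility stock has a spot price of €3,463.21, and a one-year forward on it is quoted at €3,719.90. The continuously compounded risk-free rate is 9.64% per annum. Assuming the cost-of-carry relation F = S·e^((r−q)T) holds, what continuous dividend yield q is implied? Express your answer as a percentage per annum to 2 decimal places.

2.49%

From F = S·e^((r−q)T): (r − q) = ln(F/S)/T
ln(3719.90/3463.21) = ln(1.074119) = 0.071501
(r − q) = 0.071501 / (12/12) = 0.071501
q = r − ln(F/S)/T = 0.0964 − 0.071501 = 0.024899
q = 2.49%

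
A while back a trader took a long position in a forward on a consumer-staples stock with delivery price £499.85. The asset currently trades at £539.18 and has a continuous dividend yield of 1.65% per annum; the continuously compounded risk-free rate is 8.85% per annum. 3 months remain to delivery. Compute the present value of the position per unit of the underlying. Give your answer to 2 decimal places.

Current fair forward for the remaining 3 months: F = S·e^((r − q)·T), (r − q) = 0.0885 − 0.0165 = 0.0720
F = 539.18 · e^(0.0720 × 3/12) = 539.18 × 1.018163 = 548.9731
Value of long forward = (F − K)·e^(−rT) = (548.9731 − 499.85) · e^(−0.0885·3/12)
= 49.1231 × 0.978118 = 48.05

£48.05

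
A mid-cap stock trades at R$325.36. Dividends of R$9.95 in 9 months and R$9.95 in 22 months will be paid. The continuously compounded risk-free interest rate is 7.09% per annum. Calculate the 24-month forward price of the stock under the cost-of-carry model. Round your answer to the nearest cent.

PV(dividends) I = 9.95·e^(−0.0709·9/12) + 9.95·e^(−0.0709·22/12)
I = 9.4347 + 8.7372 = 18.1719
F = (S − I)·e^(rT) = (325.36 − 18.1719) · e^(0.0709·24/12)
= 307.1881 · e^0.141800 = 307.1881 × 1.152346 = R$353.99

R$353.99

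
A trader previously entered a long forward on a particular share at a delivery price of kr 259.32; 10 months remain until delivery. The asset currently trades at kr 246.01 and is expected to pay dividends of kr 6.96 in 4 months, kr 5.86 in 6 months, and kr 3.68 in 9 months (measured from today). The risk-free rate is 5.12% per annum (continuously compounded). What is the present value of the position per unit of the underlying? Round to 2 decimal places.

PV(remaining dividends) I = 6.96·e^(−0.0512·4/12) + 5.86·e^(−0.0512·6/12) + 3.68·e^(−0.0512·9/12) = 16.0955
Current forward F = (S − I)·e^(rT) = (246.01 − 16.0955)·e^(0.0512·10/12) = 229.9145 × 1.043590 = 239.9365
Value (long) = (F − K)·e^(−rT) = (239.9365 − 259.32) × 0.958231 = -18.5739
Value = -kr 18.57

-kr 18.57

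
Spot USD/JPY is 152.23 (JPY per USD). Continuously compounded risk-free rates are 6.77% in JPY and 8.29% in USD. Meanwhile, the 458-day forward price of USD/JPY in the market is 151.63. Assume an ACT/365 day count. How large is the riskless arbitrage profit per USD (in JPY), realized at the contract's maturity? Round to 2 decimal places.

2.28 per USD (in JPY)

Fair forward: F* = S·e^(carry·T), with carry = (r_JPY − r_USD) = 0.0677 − 0.0829 = -0.0152
F* = 152.23 · e^(-0.0152 × 458/365) = 152.23 · e^-0.019073 = 152.23 × 0.981108 = 149.3541
Market 151.63 > fair 149.3541: forward overpriced → cash-and-carry (buy spot, short the forward).
At maturity, profit = |F_mkt − F*| = |151.63 − 149.3541| = 2.28 per USD (in JPY)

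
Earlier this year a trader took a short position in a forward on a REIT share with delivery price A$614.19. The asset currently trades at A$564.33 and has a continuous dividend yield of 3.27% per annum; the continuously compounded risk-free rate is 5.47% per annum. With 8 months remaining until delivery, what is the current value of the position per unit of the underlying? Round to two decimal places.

A$40.04

Current fair forward for the remaining 8 months: F = S·e^((r − q)·T), (r − q) = 0.0547 − 0.0327 = 0.0220
F = 564.33 · e^(0.0220 × 8/12) = 564.33 × 1.014775 = 572.6680
Value of long forward = (F − K)·e^(−rT) = (572.6680 − 614.19) · e^(−0.0547·8/12)
= -41.5220 × 0.964190 = -40.04
Short position value = −(long value) = A$40.04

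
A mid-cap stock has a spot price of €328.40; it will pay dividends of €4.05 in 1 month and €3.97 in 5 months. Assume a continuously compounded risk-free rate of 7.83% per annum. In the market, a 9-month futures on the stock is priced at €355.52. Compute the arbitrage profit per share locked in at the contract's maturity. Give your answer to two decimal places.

€15.60 per share

PV(dividends) I = 4.05·e^(−0.0783·1/12) + 3.97·e^(−0.0783·5/12) = 7.8662
Fair futures F* = (S − I)·e^(rT) = (328.40 − 7.8662)·e^0.058725 = 320.5338 × 1.060484 = 339.9210
Market €355.52 > fair 339.9210: forward overpriced → cash-and-carry (borrow at r, buy the stock and collect the dividends, short the forward).
Profit at T = |F_mkt − F*| = |355.52 − 339.9210| = €15.60 per share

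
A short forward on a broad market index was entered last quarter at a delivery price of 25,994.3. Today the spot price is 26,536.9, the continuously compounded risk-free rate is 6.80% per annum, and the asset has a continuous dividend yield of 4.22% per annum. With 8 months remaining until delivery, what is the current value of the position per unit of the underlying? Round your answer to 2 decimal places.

-958.53

Current fair forward for the remaining 8 months: F = S·e^((r − q)·T), (r − q) = 0.0680 − 0.0422 = 0.0258
F = 26536.9 · e^(0.0258 × 8/12) = 26536.9 × 1.01734877 = 26997.2826
Value of long forward = (F − K)·e^(−rT) = (26997.2826 − 25994.3) · e^(−0.0680·8/12)
= 1002.9826 × 0.95567887 = 958.53
Short position value = −(long value) = -958.53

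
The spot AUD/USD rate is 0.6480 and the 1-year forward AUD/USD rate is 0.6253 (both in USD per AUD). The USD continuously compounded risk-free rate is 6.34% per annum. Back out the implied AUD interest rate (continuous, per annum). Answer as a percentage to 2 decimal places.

9.91%

F = S·e^((r_USD − r_AUD)T) ⇒ r_AUD = r_USD − ln(F/S)/T
ln(0.6253/0.6480) = -0.035659; /(1) = -0.035659
r_AUD = 0.0634 + 0.035659 = 0.099059
r_AUD = 9.91%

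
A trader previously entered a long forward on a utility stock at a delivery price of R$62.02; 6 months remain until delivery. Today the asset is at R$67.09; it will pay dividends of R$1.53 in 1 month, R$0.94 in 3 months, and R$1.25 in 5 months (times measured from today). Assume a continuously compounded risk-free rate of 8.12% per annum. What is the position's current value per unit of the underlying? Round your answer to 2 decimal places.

PV(remaining dividends) I = 1.53·e^(−0.0812·1/12) + 0.94·e^(−0.0812·3/12) + 1.25·e^(−0.0812·5/12) = 3.6492
Current forward F = (S − I)·e^(rT) = (67.09 − 3.6492)·e^(0.0812·6/12) = 63.4408 × 1.041435 = 66.0695
Value (long) = (F − K)·e^(−rT) = (66.0695 − 62.02) × 0.960213 = 3.8884
Value = R$3.89

R$3.89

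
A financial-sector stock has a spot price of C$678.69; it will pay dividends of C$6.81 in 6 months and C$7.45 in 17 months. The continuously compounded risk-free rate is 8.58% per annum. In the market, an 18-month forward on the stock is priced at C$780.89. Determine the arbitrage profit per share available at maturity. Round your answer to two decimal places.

C$23.91 per share

PV(dividends) I = 6.81·e^(−0.0858·6/12) + 7.45·e^(−0.0858·17/12) = 13.1214
Fair forward F* = (S − I)·e^(rT) = (678.69 − 13.1214)·e^0.128700 = 665.5686 × 1.137349 = 756.9838
Market C$780.89 > fair 756.9838: forward overpriced → cash-and-carry (borrow at r, buy the stock and collect the dividends, short the forward).
Profit at T = |F_mkt − F*| = |780.89 − 756.9838| = C$23.91 per share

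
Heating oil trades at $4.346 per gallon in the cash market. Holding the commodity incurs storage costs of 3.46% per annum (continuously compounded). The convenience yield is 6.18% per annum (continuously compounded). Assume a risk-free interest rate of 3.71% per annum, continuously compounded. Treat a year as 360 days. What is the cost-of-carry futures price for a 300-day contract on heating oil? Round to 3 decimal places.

$4.382 per gallon

Net carry = r + u − y = 0.0371 + 0.0346 − 0.0618 = 0.0099
F = S·e^((r+u−y)T) = 4.346 · e^(0.0099 × 300/360) = 4.346 · e^0.008250
= 4.346 × 1.008284 = $4.382 per gallon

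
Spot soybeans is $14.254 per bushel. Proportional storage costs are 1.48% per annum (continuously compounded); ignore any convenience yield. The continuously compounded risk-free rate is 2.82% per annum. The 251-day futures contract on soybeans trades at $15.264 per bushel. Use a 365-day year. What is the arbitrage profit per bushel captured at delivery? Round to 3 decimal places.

$0.582 per bushel

Fair futures: F* = S·e^(carry·T), with carry = (r + u) = 0.0282 + 0.0148 = 0.0430
F* = 14.254 · e^(0.0430 × 251/365) = 14.254 · e^0.029570 = 14.254 × 1.030012 = $14.6818
Market $15.264 > fair $14.6818: forward overpriced → cash-and-carry (buy spot, short the forward).
At maturity, profit = |F_mkt − F*| = |15.264 − 14.6818| = $0.582 per bushel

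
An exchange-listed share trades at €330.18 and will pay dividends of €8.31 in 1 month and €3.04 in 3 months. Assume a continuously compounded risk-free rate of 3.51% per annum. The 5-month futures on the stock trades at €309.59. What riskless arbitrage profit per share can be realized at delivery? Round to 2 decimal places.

PV(dividends) I = 8.31·e^(−0.0351·1/12) + 3.04·e^(−0.0351·3/12) = 11.2992
Fair futures F* = (S − I)·e^(rT) = (330.18 − 11.2992)·e^0.014625 = 318.8808 × 1.014732 = 323.5786
Market €309.59 < fair 323.5786: forward underpriced → reverse cash-and-carry (short the stock, invest proceeds at r, pay the dividends, go long the forward).
Profit at T = |F_mkt − F*| = |309.59 − 323.5786| = €13.99 per share

€13.99 per share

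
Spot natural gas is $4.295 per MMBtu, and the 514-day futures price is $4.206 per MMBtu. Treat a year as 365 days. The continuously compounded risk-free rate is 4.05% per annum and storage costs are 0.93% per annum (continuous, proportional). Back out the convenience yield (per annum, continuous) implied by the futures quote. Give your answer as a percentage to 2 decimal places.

F = S·e^((r+u−y)T) ⇒ (r+u−y) = ln(F/S)/T
ln(4.206/4.295) = -0.020939; /T ⇒ -0.014869
y = r + u − ln(F/S)/T = 0.0405 + 0.0093 + 0.014869 = 0.064669
y = 6.47%

6.47%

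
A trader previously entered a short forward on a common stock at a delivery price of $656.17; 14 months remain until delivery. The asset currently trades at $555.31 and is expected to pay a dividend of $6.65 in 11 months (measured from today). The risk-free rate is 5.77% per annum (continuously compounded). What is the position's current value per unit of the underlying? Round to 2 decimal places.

$64.45

PV(remaining dividends) I = 6.65·e^(−0.0577·11/12) = 6.3074
Current forward F = (S − I)·e^(rT) = (555.31 − 6.3074)·e^(0.0577·14/12) = 549.0026 × 1.069634 = 587.2318
Value (long) = (F − K)·e^(−rT) = (587.2318 − 656.17) × 0.934899 = -64.4503
Short position value = −(long value) = $64.45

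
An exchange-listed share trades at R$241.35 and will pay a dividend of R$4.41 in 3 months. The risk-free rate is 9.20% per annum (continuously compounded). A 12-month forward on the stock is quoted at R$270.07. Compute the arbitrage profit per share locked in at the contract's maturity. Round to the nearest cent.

PV(dividends) I = 4.41·e^(−0.0920·3/12) = 4.3097
Fair forward F* = (S − I)·e^(rT) = (241.35 − 4.3097)·e^0.092000 = 237.0403 × 1.096365 = 259.8827
Market R$270.07 > fair 259.8827: forward overpriced → cash-and-carry (borrow at r, buy the stock and collect the dividends, short the forward).
Profit at T = |F_mkt − F*| = |270.07 − 259.8827| = R$10.19 per share

R$10.19 per share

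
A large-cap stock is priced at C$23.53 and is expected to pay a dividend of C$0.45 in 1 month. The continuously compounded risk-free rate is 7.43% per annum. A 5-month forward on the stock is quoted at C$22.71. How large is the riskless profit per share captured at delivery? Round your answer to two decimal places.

PV(dividends) I = 0.45·e^(−0.0743·1/12) = 0.4472
Fair forward F* = (S − I)·e^(rT) = (23.53 − 0.4472)·e^0.030958 = 23.0828 × 1.031442 = 23.8086
Market C$22.71 < fair 23.8086: forward underpriced → reverse cash-and-carry (short the stock, invest proceeds at r, pay the dividends, go long the forward).
Profit at T = |F_mkt − F*| = |22.71 − 23.8086| = C$1.10 per share

C$1.10 per share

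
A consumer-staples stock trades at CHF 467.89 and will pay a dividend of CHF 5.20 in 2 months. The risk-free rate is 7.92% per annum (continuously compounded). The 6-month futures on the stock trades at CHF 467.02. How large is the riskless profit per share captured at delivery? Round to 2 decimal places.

CHF 14.43 per share

PV(dividends) I = 5.20·e^(−0.0792·2/12) = 5.1318
Fair futures F* = (S − I)·e^(rT) = (467.89 − 5.1318)·e^0.039600 = 462.7582 × 1.040395 = 481.4513
Market CHF 467.02 < fair 481.4513: forward underpriced → reverse cash-and-carry (short the stock, invest proceeds at r, pay the dividends, go long the forward).
Profit at T = |F_mkt − F*| = |467.02 − 481.4513| = CHF 14.43 per share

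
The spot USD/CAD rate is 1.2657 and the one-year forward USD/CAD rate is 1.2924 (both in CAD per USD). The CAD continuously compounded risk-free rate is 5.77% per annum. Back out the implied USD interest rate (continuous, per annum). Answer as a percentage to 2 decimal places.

F = S·e^((r_CAD − r_USD)T) ⇒ r_USD = r_CAD − ln(F/S)/T
ln(1.2924/1.2657) = 0.020876; /(12/12) = 0.020876
r_USD = 0.0577 − 0.020876 = 0.036824
r_USD = 3.68%

3.68%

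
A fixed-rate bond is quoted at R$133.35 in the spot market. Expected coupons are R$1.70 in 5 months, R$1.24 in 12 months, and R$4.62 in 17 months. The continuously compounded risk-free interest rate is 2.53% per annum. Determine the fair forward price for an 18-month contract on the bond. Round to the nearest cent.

R$130.88

PV(coupons) I = 1.70·e^(−0.0253·5/12) + 1.24·e^(−0.0253·12/12) + 4.62·e^(−0.0253·17/12)
I = 1.6822 + 1.2090 + 4.4573 = 7.3485
F = (S − I)·e^(rT) = (133.35 − 7.3485) · e^(0.0253·18/12)
= 126.0015 · e^0.037950 = 126.0015 × 1.038679 = R$130.88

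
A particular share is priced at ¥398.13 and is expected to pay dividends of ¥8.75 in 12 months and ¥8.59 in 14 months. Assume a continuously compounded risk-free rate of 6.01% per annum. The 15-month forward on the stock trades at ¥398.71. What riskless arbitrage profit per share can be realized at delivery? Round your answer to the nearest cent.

PV(dividends) I = 8.75·e^(−0.0601·12/12) + 8.59·e^(−0.0601·14/12) = 16.2479
Fair forward F* = (S − I)·e^(rT) = (398.13 − 16.2479)·e^0.075125 = 381.8821 × 1.078019 = 411.6762
Market ¥398.71 < fair 411.6762: forward underpriced → reverse cash-and-carry (short the stock, invest proceeds at r, pay the dividends, go long the forward).
Profit at T = |F_mkt − F*| = |398.71 − 411.6762| = ¥12.97 per share

¥12.97 per share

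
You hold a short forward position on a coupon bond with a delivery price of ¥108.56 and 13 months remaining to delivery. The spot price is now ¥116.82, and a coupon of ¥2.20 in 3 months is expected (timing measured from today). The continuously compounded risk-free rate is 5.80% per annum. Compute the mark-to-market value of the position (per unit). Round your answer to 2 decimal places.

PV(remaining coupons) I = 2.20·e^(−0.0580·3/12) = 2.1683
Current forward F = (S − I)·e^(rT) = (116.82 − 2.1683)·e^(0.0580·13/12) = 114.6517 × 1.064849 = 122.0867
Value (long) = (F − K)·e^(−rT) = (122.0867 − 108.56) × 0.939100 = 12.7029
Short position value = −(long value) = -¥12.70

-¥12.70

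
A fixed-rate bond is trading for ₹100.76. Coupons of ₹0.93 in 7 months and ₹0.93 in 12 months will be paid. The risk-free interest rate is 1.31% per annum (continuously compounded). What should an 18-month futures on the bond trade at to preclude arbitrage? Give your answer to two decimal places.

PV(coupons) I = 0.93·e^(−0.0131·7/12) + 0.93·e^(−0.0131·12/12)
I = 0.9229 + 0.9179 = 1.8408
F = (S − I)·e^(rT) = (100.76 − 1.8408) · e^(0.0131·18/12)
= 98.9192 · e^0.019650 = 98.9192 × 1.019844 = ₹100.88

₹100.88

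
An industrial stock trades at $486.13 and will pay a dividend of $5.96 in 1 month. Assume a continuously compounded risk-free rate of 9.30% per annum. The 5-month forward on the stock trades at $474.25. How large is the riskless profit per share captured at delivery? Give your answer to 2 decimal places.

$24.94 per share

PV(dividends) I = 5.96·e^(−0.0930·1/12) = 5.9140
Fair forward F* = (S − I)·e^(rT) = (486.13 − 5.9140)·e^0.038750 = 480.2160 × 1.039511 = 499.1898
Market $474.25 < fair 499.1898: forward underpriced → reverse cash-and-carry (short the stock, invest proceeds at r, pay the dividends, go long the forward).
Profit at T = |F_mkt − F*| = |474.25 − 499.1898| = $24.94 per share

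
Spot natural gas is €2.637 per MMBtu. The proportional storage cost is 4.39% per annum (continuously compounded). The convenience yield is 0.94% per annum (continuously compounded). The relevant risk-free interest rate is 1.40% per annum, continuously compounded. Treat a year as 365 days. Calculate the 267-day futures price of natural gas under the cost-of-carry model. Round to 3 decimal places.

€2.732 per MMBtu

Net carry = r + u − y = 0.0140 + 0.0439 − 0.0094 = 0.0485
F = S·e^((r+u−y)T) = 2.637 · e^(0.0485 × 267/365) = 2.637 · e^0.035478
= 2.637 × 1.036115 = €2.732 per MMBtu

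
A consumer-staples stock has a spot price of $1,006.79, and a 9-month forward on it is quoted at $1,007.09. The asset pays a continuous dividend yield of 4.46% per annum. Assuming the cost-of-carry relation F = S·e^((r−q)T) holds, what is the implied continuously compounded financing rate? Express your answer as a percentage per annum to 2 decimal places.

4.50%

From F = S·e^((r−q)T): (r − q) = ln(F/S)/T
ln(1007.09/1006.79) = ln(1.000298) = 0.000298
(r − q) = 0.000298 / (9/12) = 0.000397
r = ln(F/S)/T + q = 0.000397 + 0.0446 = 0.044997
r = 4.50%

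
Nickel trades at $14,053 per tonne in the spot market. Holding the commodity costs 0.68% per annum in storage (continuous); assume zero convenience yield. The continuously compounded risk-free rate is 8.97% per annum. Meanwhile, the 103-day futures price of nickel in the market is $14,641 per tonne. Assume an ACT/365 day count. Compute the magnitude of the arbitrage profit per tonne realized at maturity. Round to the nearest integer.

Fair futures: F* = S·e^(carry·T), with carry = (r + u) = 0.0897 + 0.0068 = 0.0965
F* = 14053 · e^(0.0965 × 103/365) = 14053 · e^0.027232 = 14053 × 1.027606 = $14440.9471
Market $14641 > fair $14440.9471: forward overpriced → cash-and-carry (buy spot, short the forward).
At maturity, profit = |F_mkt − F*| = |14641 − 14440.9471| = $200 per tonne

$200 per tonne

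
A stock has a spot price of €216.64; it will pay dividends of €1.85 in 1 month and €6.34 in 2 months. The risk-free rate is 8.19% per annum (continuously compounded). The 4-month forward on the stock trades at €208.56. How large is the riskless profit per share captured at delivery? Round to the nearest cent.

PV(dividends) I = 1.85·e^(−0.0819·1/12) + 6.34·e^(−0.0819·2/12) = 8.0915
Fair forward F* = (S − I)·e^(rT) = (216.64 − 8.0915)·e^0.027300 = 208.5485 × 1.027676 = 214.3203
Market €208.56 < fair 214.3203: forward underpriced → reverse cash-and-carry (short the stock, invest proceeds at r, pay the dividends, go long the forward).
Profit at T = |F_mkt − F*| = |208.56 − 214.3203| = €5.76 per share

€5.76 per share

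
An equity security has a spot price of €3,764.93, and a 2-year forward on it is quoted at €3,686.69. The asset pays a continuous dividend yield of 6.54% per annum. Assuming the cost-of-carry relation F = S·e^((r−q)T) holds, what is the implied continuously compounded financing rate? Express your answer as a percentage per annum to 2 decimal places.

5.49%

From F = S·e^((r−q)T): (r − q) = ln(F/S)/T
ln(3686.69/3764.93) = ln(0.979219) = -0.021000
(r − q) = -0.021000 / (2) = -0.010500
r = ln(F/S)/T + q = -0.010500 + 0.0654 = 0.054900
r = 5.49%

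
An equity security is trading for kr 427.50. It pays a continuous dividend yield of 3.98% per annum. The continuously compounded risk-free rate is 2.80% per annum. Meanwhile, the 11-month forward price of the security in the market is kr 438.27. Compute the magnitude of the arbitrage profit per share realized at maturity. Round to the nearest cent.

Fair forward: F* = S·e^(carry·T), with carry = (r − q) = 0.0280 − 0.0398 = -0.0118
F* = 427.50 · e^(-0.0118 × 11/12) = 427.50 · e^-0.010817 = 427.50 × 0.989241 = kr 422.9005
Market kr 438.27 > fair kr 422.9005: forward overpriced → cash-and-carry (buy spot, short the forward).
At maturity, profit = |F_mkt − F*| = |438.27 − 422.9005| = kr 15.37 per share

kr 15.37 per share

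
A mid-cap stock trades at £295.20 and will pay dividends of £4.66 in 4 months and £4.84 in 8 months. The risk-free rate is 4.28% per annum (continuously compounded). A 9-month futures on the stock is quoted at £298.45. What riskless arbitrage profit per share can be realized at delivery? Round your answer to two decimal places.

PV(dividends) I = 4.66·e^(−0.0428·4/12) + 4.84·e^(−0.0428·8/12) = 9.2978
Fair futures F* = (S − I)·e^(rT) = (295.20 − 9.2978)·e^0.032100 = 285.9022 × 1.032621 = 295.2286
Market £298.45 > fair 295.2286: forward overpriced → cash-and-carry (borrow at r, buy the stock and collect the dividends, short the forward).
Profit at T = |F_mkt − F*| = |298.45 − 295.2286| = £3.22 per share

£3.22 per share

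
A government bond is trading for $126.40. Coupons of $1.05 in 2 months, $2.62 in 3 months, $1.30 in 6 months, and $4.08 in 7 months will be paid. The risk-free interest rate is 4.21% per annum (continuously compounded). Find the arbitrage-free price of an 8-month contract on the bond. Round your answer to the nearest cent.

$120.86

PV(coupons) I = 1.05·e^(−0.0421·2/12) + 2.62·e^(−0.0421·3/12) + 1.30·e^(−0.0421·6/12) + 4.08·e^(−0.0421·7/12)
I = 1.0427 + 2.5926 + 1.2729 + 3.9810 = 8.8892
F = (S − I)·e^(rT) = (126.40 − 8.8892) · e^(0.0421·8/12)
= 117.5108 · e^0.028067 = 117.5108 × 1.028465 = $120.86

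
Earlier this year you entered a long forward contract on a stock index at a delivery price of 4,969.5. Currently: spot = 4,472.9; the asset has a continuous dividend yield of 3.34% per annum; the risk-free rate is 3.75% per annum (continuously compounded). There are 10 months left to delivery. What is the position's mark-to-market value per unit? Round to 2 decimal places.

-466.48

Current fair forward for the remaining 10 months: F = S·e^((r − q)·T), (r − q) = 0.0375 − 0.0334 = 0.0041
F = 4472.9 · e^(0.0041 × 10/12) = 4472.9 × 1.00342251 = 4488.2085
Value of long forward = (F − K)·e^(−rT) = (4488.2085 − 4969.5) · e^(−0.0375·10/12)
= -481.2915 × 0.96923323 = -466.48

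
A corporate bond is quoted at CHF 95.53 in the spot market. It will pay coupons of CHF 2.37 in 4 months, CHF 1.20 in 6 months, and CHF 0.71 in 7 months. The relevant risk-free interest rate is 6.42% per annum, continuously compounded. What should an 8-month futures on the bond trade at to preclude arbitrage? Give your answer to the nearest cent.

CHF 95.36

PV(coupons) I = 2.37·e^(−0.0642·4/12) + 1.20·e^(−0.0642·6/12) + 0.71·e^(−0.0642·7/12)
I = 2.3198 + 1.1621 + 0.6839 = 4.1658
F = (S − I)·e^(rT) = (95.53 − 4.1658) · e^(0.0642·8/12)
= 91.3642 · e^0.042800 = 91.3642 × 1.043729 = CHF 95.36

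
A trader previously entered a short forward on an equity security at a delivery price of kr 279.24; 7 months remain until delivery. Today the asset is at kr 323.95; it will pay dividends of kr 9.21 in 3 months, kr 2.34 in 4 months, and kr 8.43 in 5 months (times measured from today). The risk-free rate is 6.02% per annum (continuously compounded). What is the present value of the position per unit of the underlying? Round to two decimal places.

PV(remaining dividends) I = 9.21·e^(−0.0602·3/12) + 2.34·e^(−0.0602·4/12) + 8.43·e^(−0.0602·5/12) = 19.5871
Current forward F = (S − I)·e^(rT) = (323.95 − 19.5871)·e^(0.0602·7/12) = 304.3629 × 1.035741 = 315.2411
Value (long) = (F − K)·e^(−rT) = (315.2411 − 279.24) × 0.965493 = 34.7588
Short position value = −(long value) = -kr 34.76

-kr 34.76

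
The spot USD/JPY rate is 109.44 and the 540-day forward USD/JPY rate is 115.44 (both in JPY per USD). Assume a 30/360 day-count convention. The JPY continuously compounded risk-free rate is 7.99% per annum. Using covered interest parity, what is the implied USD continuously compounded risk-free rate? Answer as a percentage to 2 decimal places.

4.43%

F = S·e^((r_JPY − r_USD)T) ⇒ r_USD = r_JPY − ln(F/S)/T
ln(115.44/109.44) = 0.053374; /(540/360) = 0.035583
r_USD = 0.0799 − 0.035583 = 0.044317
r_USD = 4.43%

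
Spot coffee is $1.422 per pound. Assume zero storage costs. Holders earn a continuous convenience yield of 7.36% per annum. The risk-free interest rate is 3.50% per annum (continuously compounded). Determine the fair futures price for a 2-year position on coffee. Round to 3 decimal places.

Net carry = r + u − y = 0.0350 + 0.0000 − 0.0736 = -0.0386
F = S·e^((r+u−y)T) = 1.422 · e^(-0.0386 × 2) = 1.422 · e^-0.077200
= 1.422 × 0.925705 = $1.316 per pound

$1.316 per pound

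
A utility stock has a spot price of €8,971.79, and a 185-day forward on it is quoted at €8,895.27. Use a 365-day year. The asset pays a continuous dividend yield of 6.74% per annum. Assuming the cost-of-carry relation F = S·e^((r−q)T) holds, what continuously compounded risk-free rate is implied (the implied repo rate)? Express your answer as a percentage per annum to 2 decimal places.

From F = S·e^((r−q)T): (r − q) = ln(F/S)/T
ln(8895.27/8971.79) = ln(0.991471) = -0.008566
(r − q) = -0.008566 / (185/365) = -0.016900
r = ln(F/S)/T + q = -0.016900 + 0.0674 = 0.050500
r = 5.05%

5.05%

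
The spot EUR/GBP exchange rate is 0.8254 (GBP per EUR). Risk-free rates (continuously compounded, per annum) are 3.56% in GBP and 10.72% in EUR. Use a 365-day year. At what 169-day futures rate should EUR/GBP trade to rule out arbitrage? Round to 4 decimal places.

0.7985

F = S·e^((r_GBP − r_EUR)T) = 0.8254 · e^((0.0356 − 0.1072) × 169/365)
= 0.8254 · e^-0.033152 = 0.8254 × 0.967392
F = 0.7985 GBP per EUR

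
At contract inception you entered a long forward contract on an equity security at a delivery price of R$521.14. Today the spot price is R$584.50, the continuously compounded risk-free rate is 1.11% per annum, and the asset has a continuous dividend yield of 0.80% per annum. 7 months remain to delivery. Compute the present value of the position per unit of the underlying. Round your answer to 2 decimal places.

Current fair forward for the remaining 7 months: F = S·e^((r − q)·T), (r − q) = 0.0111 − 0.0080 = 0.0031
F = 584.50 · e^(0.0031 × 7/12) = 584.50 × 1.001810 = 585.5579
Value of long forward = (F − K)·e^(−rT) = (585.5579 − 521.14) · e^(−0.0111·7/12)
= 64.4179 × 0.993546 = 64.00

R$64.00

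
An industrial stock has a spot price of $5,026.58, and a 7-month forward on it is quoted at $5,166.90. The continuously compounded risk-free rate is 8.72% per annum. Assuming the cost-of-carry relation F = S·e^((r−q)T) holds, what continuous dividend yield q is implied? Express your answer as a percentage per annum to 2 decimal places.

4.00%

From F = S·e^((r−q)T): (r − q) = ln(F/S)/T
ln(5166.90/5026.58) = ln(1.027916) = 0.027533
(r − q) = 0.027533 / (7/12) = 0.047199
q = r − ln(F/S)/T = 0.0872 − 0.047199 = 0.040001
q = 4.00%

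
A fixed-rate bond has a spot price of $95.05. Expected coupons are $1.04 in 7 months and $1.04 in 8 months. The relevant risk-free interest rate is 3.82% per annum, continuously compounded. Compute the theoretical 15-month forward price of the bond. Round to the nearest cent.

$97.57

PV(coupons) I = 1.04·e^(−0.0382·7/12) + 1.04·e^(−0.0382·8/12)
I = 1.0171 + 1.0138 = 2.0309
F = (S − I)·e^(rT) = (95.05 − 2.0309) · e^(0.0382·15/12)
= 93.0191 · e^0.047750 = 93.0191 × 1.048908 = $97.57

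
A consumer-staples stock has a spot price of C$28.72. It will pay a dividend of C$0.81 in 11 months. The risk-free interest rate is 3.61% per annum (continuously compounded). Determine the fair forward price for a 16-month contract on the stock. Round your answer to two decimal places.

PV(dividends) I = 0.81·e^(−0.0361·11/12)
I = 0.7836
F = (S − I)·e^(rT) = (28.72 − 0.7836) · e^(0.0361·16/12)
= 27.9364 · e^0.048133 = 27.9364 × 1.049310 = C$29.31

C$29.31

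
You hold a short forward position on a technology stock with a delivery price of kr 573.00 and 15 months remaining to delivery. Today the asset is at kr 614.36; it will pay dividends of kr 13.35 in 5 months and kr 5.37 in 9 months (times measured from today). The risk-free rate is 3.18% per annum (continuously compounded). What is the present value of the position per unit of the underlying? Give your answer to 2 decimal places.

PV(remaining dividends) I = 13.35·e^(−0.0318·5/12) + 5.37·e^(−0.0318·9/12) = 18.4177
Current forward F = (S − I)·e^(rT) = (614.36 − 18.4177)·e^(0.0318·15/12) = 595.9423 × 1.040551 = 620.1084
Value (long) = (F − K)·e^(−rT) = (620.1084 − 573.00) × 0.961030 = 45.2726
Short position value = −(long value) = -kr 45.27

-kr 45.27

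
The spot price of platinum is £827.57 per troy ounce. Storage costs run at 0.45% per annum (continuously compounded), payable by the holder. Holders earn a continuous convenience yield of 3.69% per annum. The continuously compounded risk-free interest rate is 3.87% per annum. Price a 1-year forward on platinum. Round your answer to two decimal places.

£832.80 per troy ounce

Net carry = r + u − y = 0.0387 + 0.0045 − 0.0369 = 0.0063
F = S·e^((r+u−y)T) = 827.57 · e^(0.0063 × 12/12) = 827.57 · e^0.006300
= 827.57 × 1.006320 = £832.80 per troy ounce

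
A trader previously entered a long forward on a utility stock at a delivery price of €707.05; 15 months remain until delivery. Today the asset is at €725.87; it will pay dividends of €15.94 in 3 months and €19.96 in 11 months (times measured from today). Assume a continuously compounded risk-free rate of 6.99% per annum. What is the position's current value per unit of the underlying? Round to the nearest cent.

PV(remaining dividends) I = 15.94·e^(−0.0699·3/12) + 19.96·e^(−0.0699·11/12) = 34.3850
Current forward F = (S − I)·e^(rT) = (725.87 − 34.3850)·e^(0.0699·15/12) = 691.4850 × 1.091306 = 754.6217
Value (long) = (F − K)·e^(−rT) = (754.6217 − 707.05) × 0.916333 = 43.5915
Value = €43.59

€43.59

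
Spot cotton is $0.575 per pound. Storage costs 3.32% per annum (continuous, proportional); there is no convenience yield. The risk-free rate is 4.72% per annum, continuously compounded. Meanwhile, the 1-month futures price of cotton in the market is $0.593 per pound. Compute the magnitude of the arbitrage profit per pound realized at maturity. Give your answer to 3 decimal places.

$0.014 per pound

Fair futures: F* = S·e^(carry·T), with carry = (r + u) = 0.0472 + 0.0332 = 0.0804
F* = 0.575 · e^(0.0804 × 1/12) = 0.575 · e^0.006700 = 0.575 × 1.006722 = $0.5789
Market $0.593 > fair $0.5789: forward overpriced → cash-and-carry (buy spot, short the forward).
At maturity, profit = |F_mkt − F*| = |0.593 − 0.5789| = $0.014 per pound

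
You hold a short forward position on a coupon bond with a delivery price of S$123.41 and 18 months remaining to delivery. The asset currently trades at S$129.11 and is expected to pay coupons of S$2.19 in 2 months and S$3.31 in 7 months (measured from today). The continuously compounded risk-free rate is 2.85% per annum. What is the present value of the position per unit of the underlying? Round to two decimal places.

PV(remaining coupons) I = 2.19·e^(−0.0285·2/12) + 3.31·e^(−0.0285·7/12) = 5.4350
Current forward F = (S − I)·e^(rT) = (129.11 − 5.4350)·e^(0.0285·18/12) = 123.6750 × 1.043677 = 129.0768
Value (long) = (F − K)·e^(−rT) = (129.0768 − 123.41) × 0.958151 = 5.4297
Short position value = −(long value) = -S$5.43

-S$5.43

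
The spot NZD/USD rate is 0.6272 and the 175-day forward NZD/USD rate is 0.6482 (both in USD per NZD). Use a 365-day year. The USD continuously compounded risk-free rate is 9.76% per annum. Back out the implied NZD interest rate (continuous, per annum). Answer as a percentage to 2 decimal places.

2.89%

F = S·e^((r_USD − r_NZD)T) ⇒ r_NZD = r_USD − ln(F/S)/T
ln(0.6482/0.6272) = 0.032934; /(175/365) = 0.068691
r_NZD = 0.0976 − 0.068691 = 0.028909
r_NZD = 2.89%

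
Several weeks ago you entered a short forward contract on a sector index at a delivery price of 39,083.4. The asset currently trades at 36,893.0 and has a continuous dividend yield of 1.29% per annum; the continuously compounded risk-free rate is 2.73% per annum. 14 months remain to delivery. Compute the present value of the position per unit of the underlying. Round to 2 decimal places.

Current fair forward for the remaining 14 months: F = S·e^((r − q)·T), (r − q) = 0.0273 − 0.0129 = 0.0144
F = 36893.0 · e^(0.0144 × 14/12) = 36893.0 × 1.01694191 = 37518.0379
Value of long forward = (F − K)·e^(−rT) = (37518.0379 − 39083.4) · e^(−0.0273·14/12)
= -1565.3621 × 0.96865187 = -1516.29
Short position value = −(long value) = 1516.29

1516.29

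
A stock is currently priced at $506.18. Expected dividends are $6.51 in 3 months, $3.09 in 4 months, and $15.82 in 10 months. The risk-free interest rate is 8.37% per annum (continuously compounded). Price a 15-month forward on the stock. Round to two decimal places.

PV(dividends) I = 6.51·e^(−0.0837·3/12) + 3.09·e^(−0.0837·4/12) + 15.82·e^(−0.0837·10/12)
I = 6.3752 + 3.0050 + 14.7542 = 24.1344
F = (S − I)·e^(rT) = (506.18 − 24.1344) · e^(0.0837·15/12)
= 482.0456 · e^0.104625 = 482.0456 × 1.110294 = $535.21

$535.21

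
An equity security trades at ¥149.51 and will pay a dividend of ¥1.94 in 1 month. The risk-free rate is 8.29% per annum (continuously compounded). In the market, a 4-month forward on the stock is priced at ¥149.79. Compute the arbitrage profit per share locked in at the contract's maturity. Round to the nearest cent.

¥1.93 per share

PV(dividends) I = 1.94·e^(−0.0829·1/12) = 1.9266
Fair forward F* = (S − I)·e^(rT) = (149.51 − 1.9266)·e^0.027633 = 147.5834 × 1.028018 = 151.7184
Market ¥149.79 < fair 151.7184: forward underpriced → reverse cash-and-carry (short the stock, invest proceeds at r, pay the dividends, go long the forward).
Profit at T = |F_mkt − F*| = |149.79 − 151.7184| = ¥1.93 per share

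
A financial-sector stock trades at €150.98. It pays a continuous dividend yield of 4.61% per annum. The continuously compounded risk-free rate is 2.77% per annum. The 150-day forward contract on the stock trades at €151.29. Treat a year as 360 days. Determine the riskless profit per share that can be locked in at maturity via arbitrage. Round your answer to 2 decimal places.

Fair forward: F* = S·e^(carry·T), with carry = (r − q) = 0.0277 − 0.0461 = -0.0184
F* = 150.98 · e^(-0.0184 × 150/360) = 150.98 · e^-0.007667 = 150.98 × 0.992362 = €149.8268
Market €151.29 > fair €149.8268: forward overpriced → cash-and-carry (buy spot, short the forward).
At maturity, profit = |F_mkt − F*| = |151.29 − 149.8268| = €1.46 per share

€1.46 per share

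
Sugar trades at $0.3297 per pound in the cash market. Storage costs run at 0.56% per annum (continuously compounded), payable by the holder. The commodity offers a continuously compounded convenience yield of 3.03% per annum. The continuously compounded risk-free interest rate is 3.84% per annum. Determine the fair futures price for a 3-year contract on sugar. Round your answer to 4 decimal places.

Net carry = r + u − y = 0.0384 + 0.0056 − 0.0303 = 0.0137
F = S·e^((r+u−y)T) = 0.3297 · e^(0.0137 × 3) = 0.3297 · e^0.041100
= 0.3297 × 1.041956 = $0.3435 per pound

$0.3435 per pound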